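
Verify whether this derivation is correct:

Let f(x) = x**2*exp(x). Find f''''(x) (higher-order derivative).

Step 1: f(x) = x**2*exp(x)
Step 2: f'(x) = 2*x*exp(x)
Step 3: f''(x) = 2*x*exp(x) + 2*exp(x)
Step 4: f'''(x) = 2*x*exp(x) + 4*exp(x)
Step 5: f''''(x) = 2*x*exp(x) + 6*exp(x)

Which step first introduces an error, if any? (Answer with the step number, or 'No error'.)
Step 2

Step 2 is incorrect due to a dropped term.
The step shows: 2*x*exp(x)
The correct value should be: x**2*exp(x) + 2*x*exp(x)

Explanation: A term was dropped: the term x**2*exp(x) was incorrectly omitted
The later steps are derived from this incorrect expression, so the error originates in Step 2.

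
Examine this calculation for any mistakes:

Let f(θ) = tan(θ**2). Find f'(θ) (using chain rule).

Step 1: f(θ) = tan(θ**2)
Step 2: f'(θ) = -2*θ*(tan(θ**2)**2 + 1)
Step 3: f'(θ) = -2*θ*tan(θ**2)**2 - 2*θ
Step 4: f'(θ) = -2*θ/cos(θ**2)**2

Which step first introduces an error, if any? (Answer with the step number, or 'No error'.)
Step 2

Step 2 is incorrect due to a sign flip.
The step shows: -2*θ*(tan(θ**2)**2 + 1)
The correct value should be: 2*θ*(tan(θ**2)**2 + 1)

Explanation: The sign of the whole expression was flipped: the term 2*θ*(tan(θ**2)**2 + 1) was incorrectly written as -2*θ*(tan(θ**2)**2 + 1)
The later steps are derived from this incorrect expression, so the error originates in Step 2.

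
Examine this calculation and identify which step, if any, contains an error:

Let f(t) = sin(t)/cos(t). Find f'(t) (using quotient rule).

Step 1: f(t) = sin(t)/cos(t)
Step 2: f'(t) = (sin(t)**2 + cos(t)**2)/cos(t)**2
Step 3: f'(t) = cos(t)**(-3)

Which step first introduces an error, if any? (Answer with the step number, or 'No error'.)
Step 3

Step 3 is incorrect due to a wrong exponent.
The step shows: cos(t)**(-3)
The correct value should be: cos(t)**(-2)

Explanation: The exponent -2 on cos(t) was incorrectly written as -3: the term cos(t)**(-2) was incorrectly written as cos(t)**(-3)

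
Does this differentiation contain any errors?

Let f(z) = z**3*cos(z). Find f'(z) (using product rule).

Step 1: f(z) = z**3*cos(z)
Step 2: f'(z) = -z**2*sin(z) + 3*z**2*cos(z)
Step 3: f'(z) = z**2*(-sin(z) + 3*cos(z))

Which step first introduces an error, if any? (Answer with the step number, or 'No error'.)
Step 2

Step 2 is incorrect due to a wrong exponent.
The step shows: -z**2*sin(z) + 3*z**2*cos(z)
The correct value should be: -z**3*sin(z) + 3*z**2*cos(z)

Explanation: The exponent 3 on z was incorrectly written as 2: the term -z**3*sin(z) was incorrectly written as -z**2*sin(z)
The later steps are derived from this incorrect expression, so the error originates in Step 2.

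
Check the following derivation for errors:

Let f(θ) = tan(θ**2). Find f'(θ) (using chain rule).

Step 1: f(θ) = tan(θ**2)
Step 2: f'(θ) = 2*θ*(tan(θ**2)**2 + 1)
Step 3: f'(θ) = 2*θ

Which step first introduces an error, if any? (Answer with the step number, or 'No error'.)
Step 3

Step 3 is incorrect due to a dropped term.
The step shows: 2*θ
The correct value should be: 2*θ*tan(θ**2)**2 + 2*θ

Explanation: A term was dropped: the term 2*θ*tan(θ**2)**2 was incorrectly omitted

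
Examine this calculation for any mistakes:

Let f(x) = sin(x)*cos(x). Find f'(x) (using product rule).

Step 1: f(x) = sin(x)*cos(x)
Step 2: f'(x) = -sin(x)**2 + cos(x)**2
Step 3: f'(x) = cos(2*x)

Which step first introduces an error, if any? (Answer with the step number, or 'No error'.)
No error

All steps in this derivation are correct.
The final answer f'(x) = cos(2*x) is valid.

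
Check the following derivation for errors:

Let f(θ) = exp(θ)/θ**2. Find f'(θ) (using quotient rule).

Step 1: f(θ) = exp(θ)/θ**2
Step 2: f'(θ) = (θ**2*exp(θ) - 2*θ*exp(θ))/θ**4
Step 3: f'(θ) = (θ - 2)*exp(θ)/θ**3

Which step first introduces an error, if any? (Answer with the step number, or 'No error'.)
No error

All steps in this derivation are correct.
The final answer f'(θ) = (θ - 2)*exp(θ)/θ**3 is valid.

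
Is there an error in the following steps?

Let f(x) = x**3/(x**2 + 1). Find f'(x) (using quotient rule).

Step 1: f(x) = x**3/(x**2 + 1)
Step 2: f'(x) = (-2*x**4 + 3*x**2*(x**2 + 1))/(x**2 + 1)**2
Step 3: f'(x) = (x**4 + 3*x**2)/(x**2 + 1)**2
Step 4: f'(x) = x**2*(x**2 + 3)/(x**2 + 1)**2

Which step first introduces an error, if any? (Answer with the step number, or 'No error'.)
No error

All steps in this derivation are correct.
The final answer f'(x) = x**2*(x**2 + 3)/(x**2 + 1)**2 is valid.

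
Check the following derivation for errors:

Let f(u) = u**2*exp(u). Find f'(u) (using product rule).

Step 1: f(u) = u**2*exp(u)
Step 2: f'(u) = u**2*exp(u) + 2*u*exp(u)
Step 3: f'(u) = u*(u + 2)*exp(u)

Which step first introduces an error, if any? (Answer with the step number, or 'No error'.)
No error

All steps in this derivation are correct.
The final answer f'(u) = u*(u + 2)*exp(u) is valid.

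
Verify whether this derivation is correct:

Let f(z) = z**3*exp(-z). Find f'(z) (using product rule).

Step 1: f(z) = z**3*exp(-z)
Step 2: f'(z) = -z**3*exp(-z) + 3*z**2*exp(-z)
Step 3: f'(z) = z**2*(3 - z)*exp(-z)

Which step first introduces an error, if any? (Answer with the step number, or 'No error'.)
No error

All steps in this derivation are correct.
The final answer f'(z) = z**2*(3 - z)*exp(-z) is valid.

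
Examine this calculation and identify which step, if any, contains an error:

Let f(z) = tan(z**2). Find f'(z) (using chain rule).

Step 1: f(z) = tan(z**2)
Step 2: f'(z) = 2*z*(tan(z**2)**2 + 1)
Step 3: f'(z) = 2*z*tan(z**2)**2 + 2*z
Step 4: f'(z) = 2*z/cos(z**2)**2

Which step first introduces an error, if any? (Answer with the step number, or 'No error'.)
No error

All steps in this derivation are correct.
The final answer f'(z) = 2*z/cos(z**2)**2 is valid.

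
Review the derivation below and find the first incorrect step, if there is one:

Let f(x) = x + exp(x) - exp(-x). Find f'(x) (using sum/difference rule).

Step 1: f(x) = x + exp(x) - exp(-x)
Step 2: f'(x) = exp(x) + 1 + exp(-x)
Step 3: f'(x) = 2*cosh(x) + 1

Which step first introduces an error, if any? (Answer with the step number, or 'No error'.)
No error

All steps in this derivation are correct.
The final answer f'(x) = 2*cosh(x) + 1 is valid.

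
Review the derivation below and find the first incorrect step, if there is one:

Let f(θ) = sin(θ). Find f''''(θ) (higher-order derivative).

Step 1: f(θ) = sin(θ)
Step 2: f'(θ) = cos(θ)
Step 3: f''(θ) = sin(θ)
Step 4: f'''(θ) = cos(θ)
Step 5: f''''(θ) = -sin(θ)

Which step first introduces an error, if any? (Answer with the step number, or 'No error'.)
Step 3

Step 3 is incorrect due to a sign flip.
The step shows: sin(θ)
The correct value should be: -sin(θ)

Explanation: The sign of the whole expression was flipped: the term -sin(θ) was incorrectly written as sin(θ)
The later steps are derived from this incorrect expression, so the error originates in Step 3.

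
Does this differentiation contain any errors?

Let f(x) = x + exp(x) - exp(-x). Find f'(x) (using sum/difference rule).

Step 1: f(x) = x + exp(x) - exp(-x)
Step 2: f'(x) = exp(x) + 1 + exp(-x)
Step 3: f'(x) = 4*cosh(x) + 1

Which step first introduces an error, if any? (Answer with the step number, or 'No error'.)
Step 3

Step 3 is incorrect due to a wrong coefficient.
The step shows: 4*cosh(x) + 1
The correct value should be: 2*cosh(x) + 1

Explanation: The coefficient 2 was incorrectly written as 4: the term 2*cosh(x) was incorrectly written as 4*cosh(x)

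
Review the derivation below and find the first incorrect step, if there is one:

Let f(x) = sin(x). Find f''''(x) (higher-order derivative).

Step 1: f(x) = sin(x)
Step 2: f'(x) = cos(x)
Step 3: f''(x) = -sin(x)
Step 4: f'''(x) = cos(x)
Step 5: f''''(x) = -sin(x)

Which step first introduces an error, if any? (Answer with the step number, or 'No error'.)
Step 4

Step 4 is incorrect due to a sign flip.
The step shows: cos(x)
The correct value should be: -cos(x)

Explanation: The sign of the whole expression was flipped: the term -cos(x) was incorrectly written as cos(x)
The later steps are derived from this incorrect expression, so the error originates in Step 4.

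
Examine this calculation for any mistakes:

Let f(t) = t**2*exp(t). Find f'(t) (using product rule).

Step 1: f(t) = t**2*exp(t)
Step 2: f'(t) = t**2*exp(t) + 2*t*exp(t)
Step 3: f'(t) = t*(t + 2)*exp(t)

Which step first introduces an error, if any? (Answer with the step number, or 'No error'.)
No error

All steps in this derivation are correct.
The final answer f'(t) = t*(t + 2)*exp(t) is valid.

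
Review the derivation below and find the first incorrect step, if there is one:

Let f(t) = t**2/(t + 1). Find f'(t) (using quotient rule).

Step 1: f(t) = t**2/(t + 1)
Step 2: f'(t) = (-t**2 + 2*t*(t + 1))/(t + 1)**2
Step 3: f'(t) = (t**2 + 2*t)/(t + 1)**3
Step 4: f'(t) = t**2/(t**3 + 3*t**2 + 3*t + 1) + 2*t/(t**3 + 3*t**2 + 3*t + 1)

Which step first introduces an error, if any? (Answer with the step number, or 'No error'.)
Step 3

Step 3 is incorrect due to a wrong exponent.
The step shows: (t**2 + 2*t)/(t + 1)**3
The correct value should be: (t**2 + 2*t)/(t + 1)**2

Explanation: The exponent -2 on t + 1 was incorrectly written as -3: the term (t**2 + 2*t)/(t + 1)**2 was incorrectly written as (t**2 + 2*t)/(t + 1)**3
The later steps are derived from this incorrect expression, so the error originates in Step 3.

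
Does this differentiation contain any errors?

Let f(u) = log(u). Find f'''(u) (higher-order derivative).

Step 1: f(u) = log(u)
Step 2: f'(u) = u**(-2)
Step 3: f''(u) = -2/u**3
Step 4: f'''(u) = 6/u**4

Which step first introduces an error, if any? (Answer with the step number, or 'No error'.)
Step 2

Step 2 is incorrect due to a wrong exponent.
The step shows: u**(-2)
The correct value should be: 1/u

Explanation: The exponent -1 on u was incorrectly written as -2: the term 1/u was incorrectly written as u**(-2)
The later steps are derived from this incorrect expression, so the error originates in Step 2.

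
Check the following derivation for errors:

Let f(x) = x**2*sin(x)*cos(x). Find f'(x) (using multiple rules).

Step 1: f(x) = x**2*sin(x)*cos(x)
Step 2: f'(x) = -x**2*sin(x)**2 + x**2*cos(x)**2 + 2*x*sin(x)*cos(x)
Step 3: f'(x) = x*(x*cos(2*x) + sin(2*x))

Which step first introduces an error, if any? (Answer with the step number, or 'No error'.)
No error

All steps in this derivation are correct.
The final answer f'(x) = x*(x*cos(2*x) + sin(2*x)) is valid.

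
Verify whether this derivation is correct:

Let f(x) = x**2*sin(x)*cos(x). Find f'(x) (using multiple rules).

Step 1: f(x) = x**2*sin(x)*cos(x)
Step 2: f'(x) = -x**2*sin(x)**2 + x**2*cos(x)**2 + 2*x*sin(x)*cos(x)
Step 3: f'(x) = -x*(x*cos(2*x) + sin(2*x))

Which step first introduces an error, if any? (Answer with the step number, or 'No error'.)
Step 3

Step 3 is incorrect due to a sign flip.
The step shows: -x*(x*cos(2*x) + sin(2*x))
The correct value should be: x*(x*cos(2*x) + sin(2*x))

Explanation: The sign of the whole expression was flipped: the term x*(x*cos(2*x) + sin(2*x)) was incorrectly written as -x*(x*cos(2*x) + sin(2*x))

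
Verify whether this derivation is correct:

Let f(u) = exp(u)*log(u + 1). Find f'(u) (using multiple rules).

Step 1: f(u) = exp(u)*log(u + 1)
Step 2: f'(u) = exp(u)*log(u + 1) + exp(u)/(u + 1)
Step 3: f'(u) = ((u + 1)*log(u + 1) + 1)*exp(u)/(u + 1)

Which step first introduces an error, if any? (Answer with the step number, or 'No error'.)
No error

All steps in this derivation are correct.
The final answer f'(u) = ((u + 1)*log(u + 1) + 1)*exp(u)/(u + 1) is valid.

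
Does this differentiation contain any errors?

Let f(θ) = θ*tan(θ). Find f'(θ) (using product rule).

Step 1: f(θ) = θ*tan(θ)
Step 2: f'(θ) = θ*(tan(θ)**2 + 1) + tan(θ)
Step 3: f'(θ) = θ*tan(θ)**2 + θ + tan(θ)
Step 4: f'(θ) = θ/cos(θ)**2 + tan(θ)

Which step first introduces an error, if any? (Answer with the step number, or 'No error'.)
No error

All steps in this derivation are correct.
The final answer f'(θ) = θ/cos(θ)**2 + tan(θ) is valid.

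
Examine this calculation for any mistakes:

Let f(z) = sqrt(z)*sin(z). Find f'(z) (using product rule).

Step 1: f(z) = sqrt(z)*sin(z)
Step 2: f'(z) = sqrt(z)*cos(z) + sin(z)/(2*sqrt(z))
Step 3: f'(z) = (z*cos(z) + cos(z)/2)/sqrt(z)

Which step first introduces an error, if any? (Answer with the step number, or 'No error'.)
Step 3

Step 3 is incorrect due to a wrong trig function.
The step shows: (z*cos(z) + cos(z)/2)/sqrt(z)
The correct value should be: (z*cos(z) + sin(z)/2)/sqrt(z)

Explanation: sin(z) was incorrectly written as cos(z): the term (z*cos(z) + sin(z)/2)/sqrt(z) was incorrectly written as (z*cos(z) + cos(z)/2)/sqrt(z)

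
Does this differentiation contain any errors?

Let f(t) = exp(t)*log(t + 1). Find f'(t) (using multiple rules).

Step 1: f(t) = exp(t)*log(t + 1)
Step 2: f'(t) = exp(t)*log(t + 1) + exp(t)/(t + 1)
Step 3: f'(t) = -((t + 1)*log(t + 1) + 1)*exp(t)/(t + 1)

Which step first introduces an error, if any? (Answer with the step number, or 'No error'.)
Step 3

Step 3 is incorrect due to a sign flip.
The step shows: -((t + 1)*log(t + 1) + 1)*exp(t)/(t + 1)
The correct value should be: ((t + 1)*log(t + 1) + 1)*exp(t)/(t + 1)

Explanation: The sign of the whole expression was flipped: the term ((t + 1)*log(t + 1) + 1)*exp(t)/(t + 1) was incorrectly written as -((t + 1)*log(t + 1) + 1)*exp(t)/(t + 1)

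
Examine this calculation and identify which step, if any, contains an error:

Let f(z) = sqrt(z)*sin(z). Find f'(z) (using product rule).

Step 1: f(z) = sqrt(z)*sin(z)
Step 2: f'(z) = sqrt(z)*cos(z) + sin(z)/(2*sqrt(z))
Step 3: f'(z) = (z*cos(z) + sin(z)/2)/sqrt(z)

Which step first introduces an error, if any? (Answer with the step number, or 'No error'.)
No error

All steps in this derivation are correct.
The final answer f'(z) = (z*cos(z) + sin(z)/2)/sqrt(z) is valid.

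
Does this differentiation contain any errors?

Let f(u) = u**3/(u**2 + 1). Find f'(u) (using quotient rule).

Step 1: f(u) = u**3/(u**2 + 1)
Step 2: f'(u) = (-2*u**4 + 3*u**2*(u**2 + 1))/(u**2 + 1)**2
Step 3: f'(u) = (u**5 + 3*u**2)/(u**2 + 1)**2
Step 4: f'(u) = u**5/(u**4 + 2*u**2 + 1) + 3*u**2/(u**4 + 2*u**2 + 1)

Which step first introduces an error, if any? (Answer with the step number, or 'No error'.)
Step 3

Step 3 is incorrect due to a wrong exponent.
The step shows: (u**5 + 3*u**2)/(u**2 + 1)**2
The correct value should be: (u**4 + 3*u**2)/(u**2 + 1)**2

Explanation: The exponent 4 on u was incorrectly written as 5: the term (u**4 + 3*u**2)/(u**2 + 1)**2 was incorrectly written as (u**5 + 3*u**2)/(u**2 + 1)**2
The later steps are derived from this incorrect expression, so the error originates in Step 3.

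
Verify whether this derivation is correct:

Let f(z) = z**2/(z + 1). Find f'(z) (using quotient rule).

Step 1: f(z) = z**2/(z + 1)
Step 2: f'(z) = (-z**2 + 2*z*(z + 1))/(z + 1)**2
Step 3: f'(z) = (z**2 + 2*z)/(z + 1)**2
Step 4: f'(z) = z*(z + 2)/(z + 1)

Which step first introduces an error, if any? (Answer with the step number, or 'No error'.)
Step 4

Step 4 is incorrect due to a wrong exponent.
The step shows: z*(z + 2)/(z + 1)
The correct value should be: z*(z + 2)/(z + 1)**2

Explanation: The exponent -2 on z + 1 was incorrectly written as -1: the term z*(z + 2)/(z + 1)**2 was incorrectly written as z*(z + 2)/(z + 1)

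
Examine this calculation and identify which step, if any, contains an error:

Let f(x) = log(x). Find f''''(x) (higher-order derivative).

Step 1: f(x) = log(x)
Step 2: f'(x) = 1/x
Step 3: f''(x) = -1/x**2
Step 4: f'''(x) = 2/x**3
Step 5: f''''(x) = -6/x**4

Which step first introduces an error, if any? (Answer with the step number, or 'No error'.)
No error

All steps in this derivation are correct.
The final answer f''''(x) = -6/x**4 is valid.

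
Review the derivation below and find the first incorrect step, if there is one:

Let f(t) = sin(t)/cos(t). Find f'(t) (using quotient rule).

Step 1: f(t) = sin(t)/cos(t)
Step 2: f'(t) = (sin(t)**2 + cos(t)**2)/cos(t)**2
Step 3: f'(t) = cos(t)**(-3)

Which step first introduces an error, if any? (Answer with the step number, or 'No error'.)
Step 3

Step 3 is incorrect due to a wrong exponent.
The step shows: cos(t)**(-3)
The correct value should be: cos(t)**(-2)

Explanation: The exponent -2 on cos(t) was incorrectly written as -3: the term cos(t)**(-2) was incorrectly written as cos(t)**(-3)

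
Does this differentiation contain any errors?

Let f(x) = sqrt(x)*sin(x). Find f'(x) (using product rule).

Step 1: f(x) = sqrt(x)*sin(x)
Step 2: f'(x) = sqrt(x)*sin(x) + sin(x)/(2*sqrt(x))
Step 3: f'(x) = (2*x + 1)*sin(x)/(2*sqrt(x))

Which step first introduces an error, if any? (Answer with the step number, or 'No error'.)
Step 2

Step 2 is incorrect due to a wrong trig function.
The step shows: sqrt(x)*sin(x) + sin(x)/(2*sqrt(x))
The correct value should be: sqrt(x)*cos(x) + sin(x)/(2*sqrt(x))

Explanation: cos(x) was incorrectly written as sin(x): the term sqrt(x)*cos(x) was incorrectly written as sqrt(x)*sin(x)
The later steps are derived from this incorrect expression, so the error originates in Step 2.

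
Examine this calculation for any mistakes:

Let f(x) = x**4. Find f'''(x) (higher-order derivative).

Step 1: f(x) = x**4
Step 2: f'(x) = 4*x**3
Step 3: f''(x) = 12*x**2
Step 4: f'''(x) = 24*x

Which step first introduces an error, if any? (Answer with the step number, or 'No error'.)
No error

All steps in this derivation are correct.
The final answer f'''(x) = 24*x is valid.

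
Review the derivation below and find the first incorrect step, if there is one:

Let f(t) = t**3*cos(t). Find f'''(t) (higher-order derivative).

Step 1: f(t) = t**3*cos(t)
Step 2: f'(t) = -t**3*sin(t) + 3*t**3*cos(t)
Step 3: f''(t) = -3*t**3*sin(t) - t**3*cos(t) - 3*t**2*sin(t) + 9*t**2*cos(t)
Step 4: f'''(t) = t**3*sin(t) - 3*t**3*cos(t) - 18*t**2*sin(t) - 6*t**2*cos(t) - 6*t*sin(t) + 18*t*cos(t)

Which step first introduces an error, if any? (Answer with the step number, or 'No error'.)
Step 2

Step 2 is incorrect due to a wrong exponent.
The step shows: -t**3*sin(t) + 3*t**3*cos(t)
The correct value should be: -t**3*sin(t) + 3*t**2*cos(t)

Explanation: The exponent 2 on t was incorrectly written as 3: the term 3*t**2*cos(t) was incorrectly written as 3*t**3*cos(t)
The later steps are derived from this incorrect expression, so the error originates in Step 2.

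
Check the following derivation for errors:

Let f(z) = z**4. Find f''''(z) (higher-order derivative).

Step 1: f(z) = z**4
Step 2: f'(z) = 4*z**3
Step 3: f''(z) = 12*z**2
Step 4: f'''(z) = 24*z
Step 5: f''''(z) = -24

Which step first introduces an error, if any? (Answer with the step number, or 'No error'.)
Step 5

Step 5 is incorrect due to a sign flip.
The step shows: -24
The correct value should be: 24

Explanation: The sign of the whole expression was flipped: the term 24 was incorrectly written as -24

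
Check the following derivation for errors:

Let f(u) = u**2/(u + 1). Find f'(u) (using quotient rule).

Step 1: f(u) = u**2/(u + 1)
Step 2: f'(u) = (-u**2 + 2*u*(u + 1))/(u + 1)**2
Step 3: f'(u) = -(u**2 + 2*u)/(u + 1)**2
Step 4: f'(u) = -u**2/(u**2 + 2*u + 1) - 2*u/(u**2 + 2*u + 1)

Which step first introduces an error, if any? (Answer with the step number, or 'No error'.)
Step 3

Step 3 is incorrect due to a sign flip.
The step shows: -(u**2 + 2*u)/(u + 1)**2
The correct value should be: (u**2 + 2*u)/(u + 1)**2

Explanation: The sign of the whole expression was flipped: the term (u**2 + 2*u)/(u + 1)**2 was incorrectly written as -(u**2 + 2*u)/(u + 1)**2
The later steps are derived from this incorrect expression, so the error originates in Step 3.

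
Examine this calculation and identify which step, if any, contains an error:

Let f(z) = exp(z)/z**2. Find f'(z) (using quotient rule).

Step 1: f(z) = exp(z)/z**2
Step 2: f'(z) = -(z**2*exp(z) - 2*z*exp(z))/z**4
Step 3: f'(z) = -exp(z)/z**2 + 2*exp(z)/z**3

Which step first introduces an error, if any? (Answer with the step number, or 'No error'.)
Step 2

Step 2 is incorrect due to a sign flip.
The step shows: -(z**2*exp(z) - 2*z*exp(z))/z**4
The correct value should be: (z**2*exp(z) - 2*z*exp(z))/z**4

Explanation: The sign of the whole expression was flipped: the term (z**2*exp(z) - 2*z*exp(z))/z**4 was incorrectly written as -(z**2*exp(z) - 2*z*exp(z))/z**4
The later steps are derived from this incorrect expression, so the error originates in Step 2.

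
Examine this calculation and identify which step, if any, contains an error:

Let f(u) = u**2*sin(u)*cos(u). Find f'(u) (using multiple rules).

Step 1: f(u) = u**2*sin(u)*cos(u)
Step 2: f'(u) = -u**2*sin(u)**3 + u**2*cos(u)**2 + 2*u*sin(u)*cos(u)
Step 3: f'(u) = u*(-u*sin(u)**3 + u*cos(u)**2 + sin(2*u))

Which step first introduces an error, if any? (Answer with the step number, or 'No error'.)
Step 2

Step 2 is incorrect due to a wrong exponent.
The step shows: -u**2*sin(u)**3 + u**2*cos(u)**2 + 2*u*sin(u)*cos(u)
The correct value should be: -u**2*sin(u)**2 + u**2*cos(u)**2 + 2*u*sin(u)*cos(u)

Explanation: The exponent 2 on sin(u) was incorrectly written as 3: the term -u**2*sin(u)**2 was incorrectly written as -u**2*sin(u)**3
The later steps are derived from this incorrect expression, so the error originates in Step 2.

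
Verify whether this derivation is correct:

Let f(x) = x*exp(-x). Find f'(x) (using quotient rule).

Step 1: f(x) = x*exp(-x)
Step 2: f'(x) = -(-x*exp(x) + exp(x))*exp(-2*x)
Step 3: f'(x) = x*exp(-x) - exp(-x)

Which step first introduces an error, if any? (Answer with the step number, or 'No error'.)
Step 2

Step 2 is incorrect due to a sign flip.
The step shows: -(-x*exp(x) + exp(x))*exp(-2*x)
The correct value should be: (-x*exp(x) + exp(x))*exp(-2*x)

Explanation: The sign of the whole expression was flipped: the term (-x*exp(x) + exp(x))*exp(-2*x) was incorrectly written as -(-x*exp(x) + exp(x))*exp(-2*x)
The later steps are derived from this incorrect expression, so the error originates in Step 2.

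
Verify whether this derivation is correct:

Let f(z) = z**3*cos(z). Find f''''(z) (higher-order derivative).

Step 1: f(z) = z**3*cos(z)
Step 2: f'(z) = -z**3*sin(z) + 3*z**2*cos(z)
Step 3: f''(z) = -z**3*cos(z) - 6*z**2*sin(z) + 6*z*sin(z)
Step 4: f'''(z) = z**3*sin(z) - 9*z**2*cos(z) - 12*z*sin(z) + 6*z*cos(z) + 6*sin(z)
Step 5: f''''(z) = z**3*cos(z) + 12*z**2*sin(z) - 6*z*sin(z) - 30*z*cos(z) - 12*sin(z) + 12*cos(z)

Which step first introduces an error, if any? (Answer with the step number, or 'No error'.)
Step 3

Step 3 is incorrect due to a wrong trig function.
The step shows: -z**3*cos(z) - 6*z**2*sin(z) + 6*z*sin(z)
The correct value should be: -z**3*cos(z) - 6*z**2*sin(z) + 6*z*cos(z)

Explanation: cos(z) was incorrectly written as sin(z): the term 6*z*cos(z) was incorrectly written as 6*z*sin(z)
The later steps are derived from this incorrect expression, so the error originates in Step 3.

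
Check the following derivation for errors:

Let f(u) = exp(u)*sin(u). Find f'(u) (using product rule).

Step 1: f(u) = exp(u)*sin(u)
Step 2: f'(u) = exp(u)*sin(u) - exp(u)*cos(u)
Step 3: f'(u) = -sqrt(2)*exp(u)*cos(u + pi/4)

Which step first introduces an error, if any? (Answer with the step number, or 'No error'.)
Step 2

Step 2 is incorrect due to a sign flip.
The step shows: exp(u)*sin(u) - exp(u)*cos(u)
The correct value should be: exp(u)*sin(u) + exp(u)*cos(u)

Explanation: The sign of one term was flipped: the term exp(u)*cos(u) was incorrectly written as -exp(u)*cos(u)
The later steps are derived from this incorrect expression, so the error originates in Step 2.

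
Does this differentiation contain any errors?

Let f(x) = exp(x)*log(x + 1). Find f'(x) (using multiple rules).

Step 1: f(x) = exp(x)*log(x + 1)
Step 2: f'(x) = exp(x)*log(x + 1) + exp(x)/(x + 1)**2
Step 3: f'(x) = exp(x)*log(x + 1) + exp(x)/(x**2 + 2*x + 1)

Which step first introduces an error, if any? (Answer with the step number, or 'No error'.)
Step 2

Step 2 is incorrect due to a wrong exponent.
The step shows: exp(x)*log(x + 1) + exp(x)/(x + 1)**2
The correct value should be: exp(x)*log(x + 1) + exp(x)/(x + 1)

Explanation: The exponent -1 on x + 1 was incorrectly written as -2: the term exp(x)/(x + 1) was incorrectly written as exp(x)/(x + 1)**2
The later steps are derived from this incorrect expression, so the error originates in Step 2.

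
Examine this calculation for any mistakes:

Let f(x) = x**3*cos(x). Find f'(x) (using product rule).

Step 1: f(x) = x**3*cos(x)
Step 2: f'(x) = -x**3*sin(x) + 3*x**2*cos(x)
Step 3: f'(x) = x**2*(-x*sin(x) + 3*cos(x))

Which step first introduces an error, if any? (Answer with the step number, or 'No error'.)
No error

All steps in this derivation are correct.
The final answer f'(x) = x**2*(-x*sin(x) + 3*cos(x)) is valid.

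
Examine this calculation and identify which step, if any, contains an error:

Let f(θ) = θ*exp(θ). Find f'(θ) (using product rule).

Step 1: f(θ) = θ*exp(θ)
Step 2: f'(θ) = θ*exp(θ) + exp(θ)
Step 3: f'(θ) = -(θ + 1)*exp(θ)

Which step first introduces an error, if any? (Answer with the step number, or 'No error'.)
Step 3

Step 3 is incorrect due to a sign flip.
The step shows: -(θ + 1)*exp(θ)
The correct value should be: (θ + 1)*exp(θ)

Explanation: The sign of the whole expression was flipped: the term (θ + 1)*exp(θ) was incorrectly written as -(θ + 1)*exp(θ)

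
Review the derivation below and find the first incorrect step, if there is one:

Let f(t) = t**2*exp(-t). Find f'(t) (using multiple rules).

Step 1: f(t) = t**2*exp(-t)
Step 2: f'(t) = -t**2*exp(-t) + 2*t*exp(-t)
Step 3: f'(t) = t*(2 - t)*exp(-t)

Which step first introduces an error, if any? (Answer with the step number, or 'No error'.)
No error

All steps in this derivation are correct.
The final answer f'(t) = t*(2 - t)*exp(-t) is valid.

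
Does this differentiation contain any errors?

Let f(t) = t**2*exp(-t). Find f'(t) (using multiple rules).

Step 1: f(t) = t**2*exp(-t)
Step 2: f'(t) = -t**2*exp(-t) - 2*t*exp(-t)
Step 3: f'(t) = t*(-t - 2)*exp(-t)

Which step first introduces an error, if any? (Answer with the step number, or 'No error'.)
Step 2

Step 2 is incorrect due to a sign flip.
The step shows: -t**2*exp(-t) - 2*t*exp(-t)
The correct value should be: -t**2*exp(-t) + 2*t*exp(-t)

Explanation: The sign of one term was flipped: the term 2*t*exp(-t) was incorrectly written as -2*t*exp(-t)
The later steps are derived from this incorrect expression, so the error originates in Step 2.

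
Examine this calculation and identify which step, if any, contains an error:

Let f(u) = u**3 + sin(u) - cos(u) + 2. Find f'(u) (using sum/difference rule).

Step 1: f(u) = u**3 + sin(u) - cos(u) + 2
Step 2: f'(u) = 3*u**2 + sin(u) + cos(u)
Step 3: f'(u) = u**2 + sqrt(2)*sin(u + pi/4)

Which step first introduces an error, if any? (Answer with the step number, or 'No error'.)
Step 3

Step 3 is incorrect due to a wrong coefficient.
The step shows: u**2 + sqrt(2)*sin(u + pi/4)
The correct value should be: 3*u**2 + sqrt(2)*sin(u + pi/4)

Explanation: The coefficient 3 was incorrectly written as 1: the term 3*u**2 was incorrectly written as u**2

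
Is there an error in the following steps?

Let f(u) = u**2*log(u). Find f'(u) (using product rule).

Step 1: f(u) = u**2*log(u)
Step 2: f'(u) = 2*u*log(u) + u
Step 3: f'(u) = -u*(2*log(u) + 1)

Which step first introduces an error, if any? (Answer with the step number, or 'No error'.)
Step 3

Step 3 is incorrect due to a sign flip.
The step shows: -u*(2*log(u) + 1)
The correct value should be: u*(2*log(u) + 1)

Explanation: The sign of the whole expression was flipped: the term u*(2*log(u) + 1) was incorrectly written as -u*(2*log(u) + 1)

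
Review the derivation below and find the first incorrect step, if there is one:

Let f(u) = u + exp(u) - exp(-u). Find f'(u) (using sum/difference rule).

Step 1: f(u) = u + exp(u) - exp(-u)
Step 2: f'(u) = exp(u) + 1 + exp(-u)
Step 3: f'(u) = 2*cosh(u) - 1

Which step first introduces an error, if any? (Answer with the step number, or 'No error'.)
Step 3

Step 3 is incorrect due to a sign flip.
The step shows: 2*cosh(u) - 1
The correct value should be: 2*cosh(u) + 1

Explanation: The sign of one term was flipped: the term 1 was incorrectly written as -1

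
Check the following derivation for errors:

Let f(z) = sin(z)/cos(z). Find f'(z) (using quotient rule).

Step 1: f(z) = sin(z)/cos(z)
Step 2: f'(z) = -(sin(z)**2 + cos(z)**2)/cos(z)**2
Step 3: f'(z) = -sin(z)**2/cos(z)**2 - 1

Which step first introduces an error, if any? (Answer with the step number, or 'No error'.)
Step 2

Step 2 is incorrect due to a sign flip.
The step shows: -(sin(z)**2 + cos(z)**2)/cos(z)**2
The correct value should be: (sin(z)**2 + cos(z)**2)/cos(z)**2

Explanation: The sign of the whole expression was flipped: the term (sin(z)**2 + cos(z)**2)/cos(z)**2 was incorrectly written as -(sin(z)**2 + cos(z)**2)/cos(z)**2
The later steps are derived from this incorrect expression, so the error originates in Step 2.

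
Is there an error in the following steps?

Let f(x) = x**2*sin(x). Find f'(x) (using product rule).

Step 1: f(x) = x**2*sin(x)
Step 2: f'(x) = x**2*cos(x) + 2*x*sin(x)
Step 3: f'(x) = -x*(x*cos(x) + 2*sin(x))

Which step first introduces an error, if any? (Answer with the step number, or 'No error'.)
Step 3

Step 3 is incorrect due to a sign flip.
The step shows: -x*(x*cos(x) + 2*sin(x))
The correct value should be: x*(x*cos(x) + 2*sin(x))

Explanation: The sign of the whole expression was flipped: the term x*(x*cos(x) + 2*sin(x)) was incorrectly written as -x*(x*cos(x) + 2*sin(x))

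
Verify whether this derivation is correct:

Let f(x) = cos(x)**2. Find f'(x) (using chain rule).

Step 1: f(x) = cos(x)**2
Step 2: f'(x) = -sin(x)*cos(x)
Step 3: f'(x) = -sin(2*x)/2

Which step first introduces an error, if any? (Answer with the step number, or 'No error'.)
Step 2

Step 2 is incorrect due to a wrong coefficient.
The step shows: -sin(x)*cos(x)
The correct value should be: -2*sin(x)*cos(x)

Explanation: The coefficient -2 was incorrectly written as -1: the term -2*sin(x)*cos(x) was incorrectly written as -sin(x)*cos(x)
The later steps are derived from this incorrect expression, so the error originates in Step 2.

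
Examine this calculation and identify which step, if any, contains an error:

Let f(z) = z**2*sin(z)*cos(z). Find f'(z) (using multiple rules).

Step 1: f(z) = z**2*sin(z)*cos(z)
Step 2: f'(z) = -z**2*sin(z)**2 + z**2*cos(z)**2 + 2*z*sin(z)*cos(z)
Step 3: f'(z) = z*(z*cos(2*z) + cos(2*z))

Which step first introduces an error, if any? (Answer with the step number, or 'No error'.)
Step 3

Step 3 is incorrect due to a wrong trig function.
The step shows: z*(z*cos(2*z) + cos(2*z))
The correct value should be: z*(z*cos(2*z) + sin(2*z))

Explanation: sin(2*z) was incorrectly written as cos(2*z): the term z*(z*cos(2*z) + sin(2*z)) was incorrectly written as z*(z*cos(2*z) + cos(2*z))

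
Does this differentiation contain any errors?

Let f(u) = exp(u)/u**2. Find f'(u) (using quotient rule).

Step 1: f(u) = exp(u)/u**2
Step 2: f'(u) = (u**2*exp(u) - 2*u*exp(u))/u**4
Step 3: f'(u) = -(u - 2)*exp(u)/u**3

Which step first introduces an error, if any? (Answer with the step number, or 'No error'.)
Step 3

Step 3 is incorrect due to a sign flip.
The step shows: -(u - 2)*exp(u)/u**3
The correct value should be: (u - 2)*exp(u)/u**3

Explanation: The sign of the whole expression was flipped: the term (u - 2)*exp(u)/u**3 was incorrectly written as -(u - 2)*exp(u)/u**3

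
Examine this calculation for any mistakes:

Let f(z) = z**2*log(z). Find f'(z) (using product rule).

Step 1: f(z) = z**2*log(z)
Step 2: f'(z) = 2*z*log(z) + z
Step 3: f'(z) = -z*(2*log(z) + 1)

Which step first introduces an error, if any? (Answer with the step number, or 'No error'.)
Step 3

Step 3 is incorrect due to a sign flip.
The step shows: -z*(2*log(z) + 1)
The correct value should be: z*(2*log(z) + 1)

Explanation: The sign of the whole expression was flipped: the term z*(2*log(z) + 1) was incorrectly written as -z*(2*log(z) + 1)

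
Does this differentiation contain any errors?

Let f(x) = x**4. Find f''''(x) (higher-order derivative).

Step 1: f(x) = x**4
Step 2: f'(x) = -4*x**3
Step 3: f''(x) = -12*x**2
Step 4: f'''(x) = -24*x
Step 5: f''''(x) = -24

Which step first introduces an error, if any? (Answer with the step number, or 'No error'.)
Step 2

Step 2 is incorrect due to a sign flip.
The step shows: -4*x**3
The correct value should be: 4*x**3

Explanation: The sign of the whole expression was flipped: the term 4*x**3 was incorrectly written as -4*x**3
The later steps are derived from this incorrect expression, so the error originates in Step 2.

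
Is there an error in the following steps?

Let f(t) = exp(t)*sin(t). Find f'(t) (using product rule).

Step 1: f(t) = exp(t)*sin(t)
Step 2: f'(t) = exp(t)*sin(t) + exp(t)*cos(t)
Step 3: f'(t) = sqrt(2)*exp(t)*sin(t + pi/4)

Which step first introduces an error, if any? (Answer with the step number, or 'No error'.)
No error

All steps in this derivation are correct.
The final answer f'(t) = sqrt(2)*exp(t)*sin(t + pi/4) is valid.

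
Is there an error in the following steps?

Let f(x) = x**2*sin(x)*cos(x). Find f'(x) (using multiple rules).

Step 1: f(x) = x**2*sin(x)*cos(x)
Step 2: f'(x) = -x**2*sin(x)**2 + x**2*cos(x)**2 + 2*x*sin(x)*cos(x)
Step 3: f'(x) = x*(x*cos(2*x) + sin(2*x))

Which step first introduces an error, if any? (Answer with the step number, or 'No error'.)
No error

All steps in this derivation are correct.
The final answer f'(x) = x*(x*cos(2*x) + sin(2*x)) is valid.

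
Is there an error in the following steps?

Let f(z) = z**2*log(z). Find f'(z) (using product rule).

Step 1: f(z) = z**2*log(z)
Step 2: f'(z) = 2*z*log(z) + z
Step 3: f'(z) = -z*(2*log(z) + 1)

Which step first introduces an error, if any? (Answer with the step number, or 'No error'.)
Step 3

Step 3 is incorrect due to a sign flip.
The step shows: -z*(2*log(z) + 1)
The correct value should be: z*(2*log(z) + 1)

Explanation: The sign of the whole expression was flipped: the term z*(2*log(z) + 1) was incorrectly written as -z*(2*log(z) + 1)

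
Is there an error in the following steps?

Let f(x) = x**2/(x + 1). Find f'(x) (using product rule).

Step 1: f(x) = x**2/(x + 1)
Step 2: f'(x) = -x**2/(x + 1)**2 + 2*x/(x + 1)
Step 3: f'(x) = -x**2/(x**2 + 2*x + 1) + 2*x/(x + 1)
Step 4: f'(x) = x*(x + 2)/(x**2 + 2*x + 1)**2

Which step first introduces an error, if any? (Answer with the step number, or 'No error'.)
Step 4

Step 4 is incorrect due to a wrong exponent.
The step shows: x*(x + 2)/(x**2 + 2*x + 1)**2
The correct value should be: x*(x + 2)/(x**2 + 2*x + 1)

Explanation: The exponent -1 on x**2 + 2*x + 1 was incorrectly written as -2: the term x*(x + 2)/(x**2 + 2*x + 1) was incorrectly written as x*(x + 2)/(x**2 + 2*x + 1)**2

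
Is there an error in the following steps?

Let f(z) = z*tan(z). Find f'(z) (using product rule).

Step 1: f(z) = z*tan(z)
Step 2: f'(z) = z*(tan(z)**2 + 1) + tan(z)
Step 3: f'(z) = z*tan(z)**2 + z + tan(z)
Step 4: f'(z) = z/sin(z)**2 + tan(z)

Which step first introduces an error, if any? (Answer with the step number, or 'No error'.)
Step 4

Step 4 is incorrect due to a wrong trig function.
The step shows: z/sin(z)**2 + tan(z)
The correct value should be: z/cos(z)**2 + tan(z)

Explanation: cos(z) was incorrectly written as sin(z): the term z/cos(z)**2 was incorrectly written as z/sin(z)**2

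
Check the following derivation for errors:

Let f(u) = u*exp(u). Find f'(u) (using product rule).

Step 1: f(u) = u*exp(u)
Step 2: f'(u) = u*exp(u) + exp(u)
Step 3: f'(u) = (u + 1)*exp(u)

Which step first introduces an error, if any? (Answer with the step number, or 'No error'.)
No error

All steps in this derivation are correct.
The final answer f'(u) = (u + 1)*exp(u) is valid.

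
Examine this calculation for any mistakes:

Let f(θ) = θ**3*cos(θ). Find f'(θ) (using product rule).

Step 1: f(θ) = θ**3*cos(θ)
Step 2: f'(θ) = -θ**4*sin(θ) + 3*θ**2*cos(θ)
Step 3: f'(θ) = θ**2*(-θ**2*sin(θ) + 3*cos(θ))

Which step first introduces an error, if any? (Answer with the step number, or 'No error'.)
Step 2

Step 2 is incorrect due to a wrong exponent.
The step shows: -θ**4*sin(θ) + 3*θ**2*cos(θ)
The correct value should be: -θ**3*sin(θ) + 3*θ**2*cos(θ)

Explanation: The exponent 3 on θ was incorrectly written as 4: the term -θ**3*sin(θ) was incorrectly written as -θ**4*sin(θ)
The later steps are derived from this incorrect expression, so the error originates in Step 2.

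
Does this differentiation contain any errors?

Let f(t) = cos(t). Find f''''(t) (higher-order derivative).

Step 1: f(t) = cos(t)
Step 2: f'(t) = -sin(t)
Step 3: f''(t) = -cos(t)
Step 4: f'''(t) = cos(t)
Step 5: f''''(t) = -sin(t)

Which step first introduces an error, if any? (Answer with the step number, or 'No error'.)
Step 4

Step 4 is incorrect due to a wrong trig function.
The step shows: cos(t)
The correct value should be: sin(t)

Explanation: sin(t) was incorrectly written as cos(t): the term sin(t) was incorrectly written as cos(t)
The later steps are derived from this incorrect expression, so the error originates in Step 4.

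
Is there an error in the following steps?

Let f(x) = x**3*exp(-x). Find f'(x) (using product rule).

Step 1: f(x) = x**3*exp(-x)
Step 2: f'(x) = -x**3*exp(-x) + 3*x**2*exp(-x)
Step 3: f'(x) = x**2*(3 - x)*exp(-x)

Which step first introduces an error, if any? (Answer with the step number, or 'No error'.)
No error

All steps in this derivation are correct.
The final answer f'(x) = x**2*(3 - x)*exp(-x) is valid.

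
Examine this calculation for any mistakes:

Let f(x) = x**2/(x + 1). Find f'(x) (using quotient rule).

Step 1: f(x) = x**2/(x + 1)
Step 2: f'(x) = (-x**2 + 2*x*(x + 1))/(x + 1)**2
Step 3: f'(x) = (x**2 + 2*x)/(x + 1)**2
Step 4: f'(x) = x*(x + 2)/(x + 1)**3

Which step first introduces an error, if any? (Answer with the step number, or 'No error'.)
Step 4

Step 4 is incorrect due to a wrong exponent.
The step shows: x*(x + 2)/(x + 1)**3
The correct value should be: x*(x + 2)/(x + 1)**2

Explanation: The exponent -2 on x + 1 was incorrectly written as -3: the term x*(x + 2)/(x + 1)**2 was incorrectly written as x*(x + 2)/(x + 1)**3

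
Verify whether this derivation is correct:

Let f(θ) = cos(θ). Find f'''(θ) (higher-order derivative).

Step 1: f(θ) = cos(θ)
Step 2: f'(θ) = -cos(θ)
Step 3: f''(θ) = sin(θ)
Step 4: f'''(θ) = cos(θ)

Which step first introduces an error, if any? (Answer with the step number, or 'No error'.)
Step 2

Step 2 is incorrect due to a wrong trig function.
The step shows: -cos(θ)
The correct value should be: -sin(θ)

Explanation: sin(θ) was incorrectly written as cos(θ): the term -sin(θ) was incorrectly written as -cos(θ)
The later steps are derived from this incorrect expression, so the error originates in Step 2.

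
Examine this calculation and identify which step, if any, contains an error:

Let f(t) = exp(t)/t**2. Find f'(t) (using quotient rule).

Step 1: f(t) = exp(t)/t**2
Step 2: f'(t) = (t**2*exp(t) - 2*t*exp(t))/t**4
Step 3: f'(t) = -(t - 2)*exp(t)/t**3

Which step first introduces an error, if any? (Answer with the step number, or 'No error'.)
Step 3

Step 3 is incorrect due to a sign flip.
The step shows: -(t - 2)*exp(t)/t**3
The correct value should be: (t - 2)*exp(t)/t**3

Explanation: The sign of the whole expression was flipped: the term (t - 2)*exp(t)/t**3 was incorrectly written as -(t - 2)*exp(t)/t**3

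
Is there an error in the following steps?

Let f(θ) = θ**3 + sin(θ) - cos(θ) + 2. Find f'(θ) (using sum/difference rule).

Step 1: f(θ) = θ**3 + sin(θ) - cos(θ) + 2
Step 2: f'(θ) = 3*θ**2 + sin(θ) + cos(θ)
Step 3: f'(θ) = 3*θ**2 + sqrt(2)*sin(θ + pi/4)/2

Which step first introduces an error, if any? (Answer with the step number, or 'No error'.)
Step 3

Step 3 is incorrect due to a wrong exponent.
The step shows: 3*θ**2 + sqrt(2)*sin(θ + pi/4)/2
The correct value should be: 3*θ**2 + sqrt(2)*sin(θ + pi/4)

Explanation: The exponent 1/2 on 2 was incorrectly written as -1/2: the term sqrt(2)*sin(θ + pi/4) was incorrectly written as sqrt(2)*sin(θ + pi/4)/2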